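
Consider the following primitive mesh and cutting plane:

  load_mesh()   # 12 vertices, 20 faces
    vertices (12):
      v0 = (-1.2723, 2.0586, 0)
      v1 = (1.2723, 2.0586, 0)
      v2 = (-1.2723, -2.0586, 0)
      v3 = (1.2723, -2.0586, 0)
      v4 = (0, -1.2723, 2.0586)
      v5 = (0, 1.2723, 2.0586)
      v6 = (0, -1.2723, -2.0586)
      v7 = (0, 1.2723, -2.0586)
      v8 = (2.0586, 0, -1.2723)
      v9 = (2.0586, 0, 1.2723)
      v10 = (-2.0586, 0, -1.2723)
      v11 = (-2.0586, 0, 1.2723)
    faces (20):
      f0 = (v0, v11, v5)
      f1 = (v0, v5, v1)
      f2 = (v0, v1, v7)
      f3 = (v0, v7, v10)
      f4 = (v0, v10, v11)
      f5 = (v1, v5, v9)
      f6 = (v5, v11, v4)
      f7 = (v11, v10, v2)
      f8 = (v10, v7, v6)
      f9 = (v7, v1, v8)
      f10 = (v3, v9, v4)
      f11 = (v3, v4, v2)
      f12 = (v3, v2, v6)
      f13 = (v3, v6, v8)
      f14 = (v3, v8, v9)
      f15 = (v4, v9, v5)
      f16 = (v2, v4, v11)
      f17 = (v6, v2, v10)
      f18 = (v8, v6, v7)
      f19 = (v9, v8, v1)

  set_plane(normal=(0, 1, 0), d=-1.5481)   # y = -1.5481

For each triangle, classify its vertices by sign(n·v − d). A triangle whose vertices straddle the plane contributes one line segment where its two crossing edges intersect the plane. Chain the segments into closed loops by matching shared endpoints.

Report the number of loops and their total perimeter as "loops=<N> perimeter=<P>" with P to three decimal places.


loops=1 perimeter=8.823

Straddling triangles (8 of 20):
  (v11,v10,v2) [++-] → (-1.46729, -1.5481, -0.31551)–(-1.46729, -1.5481, 0.31551)  len=0.6310
  (v3,v9,v4) [-++] → (1.46729, -1.5481, 0.31551)–(0.446268, -1.5481, 1.33653)  len=1.4439
  (v3,v4,v2) [-+-] → (0.446268, -1.5481, 1.33653)–(-0.446268, -1.5481, 1.33653)  len=0.8925
  (v3,v2,v6) [--+] → (-0.446268, -1.5481, -1.33653)–(0.446268, -1.5481, -1.33653)  len=0.8925
  (v3,v6,v8) [-++] → (0.446268, -1.5481, -1.33653)–(1.46729, -1.5481, -0.31551)  len=1.4439
  (v3,v8,v9) [-++] → (1.46729, -1.5481, -0.31551)–(1.46729, -1.5481, 0.31551)  len=0.6310
  (v2,v4,v11) [-++] → (-0.446268, -1.5481, 1.33653)–(-1.46729, -1.5481, 0.31551)  len=1.4439
  (v6,v2,v10) [+-+] → (-0.446268, -1.5481, -1.33653)–(-1.46729, -1.5481, -0.31551)  len=1.4439

Chained into 1 loop(s):
  loop 1: 8 segments, perimeter = 8.8229
Total perimeter = 8.823


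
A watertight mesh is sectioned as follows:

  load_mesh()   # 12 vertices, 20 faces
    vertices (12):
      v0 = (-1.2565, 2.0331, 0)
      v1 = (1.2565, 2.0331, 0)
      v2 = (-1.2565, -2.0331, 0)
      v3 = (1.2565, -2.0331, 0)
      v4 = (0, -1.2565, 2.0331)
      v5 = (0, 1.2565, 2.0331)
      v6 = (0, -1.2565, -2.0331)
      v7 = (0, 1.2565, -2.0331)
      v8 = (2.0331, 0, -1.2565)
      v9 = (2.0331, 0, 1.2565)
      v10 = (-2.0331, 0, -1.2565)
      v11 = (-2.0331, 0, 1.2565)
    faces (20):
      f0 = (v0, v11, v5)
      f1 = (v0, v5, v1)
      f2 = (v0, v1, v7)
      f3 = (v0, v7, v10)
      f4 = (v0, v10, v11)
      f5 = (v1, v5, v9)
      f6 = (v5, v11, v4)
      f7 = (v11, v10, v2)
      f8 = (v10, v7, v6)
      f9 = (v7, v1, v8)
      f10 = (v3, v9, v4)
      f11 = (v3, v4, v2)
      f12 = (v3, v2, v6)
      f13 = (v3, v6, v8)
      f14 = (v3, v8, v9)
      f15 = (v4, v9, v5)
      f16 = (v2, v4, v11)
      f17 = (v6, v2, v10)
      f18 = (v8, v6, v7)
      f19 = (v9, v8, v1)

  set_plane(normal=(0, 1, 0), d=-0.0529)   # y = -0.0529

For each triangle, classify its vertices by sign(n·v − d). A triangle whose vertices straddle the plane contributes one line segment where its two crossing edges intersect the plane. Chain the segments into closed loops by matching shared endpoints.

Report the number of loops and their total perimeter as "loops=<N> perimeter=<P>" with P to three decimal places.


Straddling triangles (10 of 20):
  (v5,v11,v4) [++-] → (-1.9475, -0.0529, 1.2892)–(0, -0.0529, 2.0331)  len=2.0847
  (v11,v10,v2) [++-] → (-2.01289, -0.0529, -1.22381)–(-2.01289, -0.0529, 1.22381)  len=2.4476
  (v10,v7,v6) [++-] → (0, -0.0529, -2.0331)–(-1.9475, -0.0529, -1.2892)  len=2.0847
  (v3,v9,v4) [-+-] → (2.01289, -0.0529, 1.22381)–(1.9475, -0.0529, 1.2892)  len=0.0925
  (v3,v6,v8) [--+] → (1.9475, -0.0529, -1.2892)–(2.01289, -0.0529, -1.22381)  len=0.0925
  (v3,v8,v9) [-++] → (2.01289, -0.0529, -1.22381)–(2.01289, -0.0529, 1.22381)  len=2.4476
  (v4,v9,v5) [-++] → (1.9475, -0.0529, 1.2892)–(0, -0.0529, 2.0331)  len=2.0847
  (v2,v4,v11) [--+] → (-1.9475, -0.0529, 1.2892)–(-2.01289, -0.0529, 1.22381)  len=0.0925
  (v6,v2,v10) [--+] → (-2.01289, -0.0529, -1.22381)–(-1.9475, -0.0529, -1.2892)  len=0.0925
  (v8,v6,v7) [+-+] → (1.9475, -0.0529, -1.2892)–(0, -0.0529, -2.0331)  len=2.0847

Chained into 1 loop(s):
  loop 1: 10 segments, perimeter = 13.6041
Total perimeter = 13.604

loops=1 perimeter=13.604


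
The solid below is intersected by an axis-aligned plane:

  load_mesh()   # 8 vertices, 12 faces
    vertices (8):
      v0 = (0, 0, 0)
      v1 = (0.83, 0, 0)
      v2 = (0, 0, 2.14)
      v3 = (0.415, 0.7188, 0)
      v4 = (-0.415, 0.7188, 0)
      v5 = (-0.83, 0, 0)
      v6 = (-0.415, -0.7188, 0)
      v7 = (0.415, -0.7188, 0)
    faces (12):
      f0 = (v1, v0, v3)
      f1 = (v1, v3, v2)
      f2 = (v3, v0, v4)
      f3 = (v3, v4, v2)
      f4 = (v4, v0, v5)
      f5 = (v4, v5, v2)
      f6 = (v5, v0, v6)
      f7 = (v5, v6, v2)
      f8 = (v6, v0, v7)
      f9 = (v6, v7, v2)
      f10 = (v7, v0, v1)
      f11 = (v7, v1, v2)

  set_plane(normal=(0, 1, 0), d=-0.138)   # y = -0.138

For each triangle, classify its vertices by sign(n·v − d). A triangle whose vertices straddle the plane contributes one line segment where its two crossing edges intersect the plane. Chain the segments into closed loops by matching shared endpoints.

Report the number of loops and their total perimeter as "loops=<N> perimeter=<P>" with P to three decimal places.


loops=1 perimeter=5.369

Straddling triangles (6 of 12):
  (v5,v0,v6) [++-] → (-0.0796745, -0.138, 0)–(-0.750326, -0.138, 0)  len=0.6707
  (v5,v6,v2) [+-+] → (-0.750326, -0.138, 0)–(-0.0796745, -0.138, 1.72915)  len=1.8547
  (v6,v0,v7) [-+-] → (-0.0796745, -0.138, 0)–(0.0796745, -0.138, 0)  len=0.1593
  (v6,v7,v2) [--+] → (0.0796745, -0.138, 1.72915)–(-0.0796745, -0.138, 1.72915)  len=0.1593
  (v7,v0,v1) [-++] → (0.0796745, -0.138, 0)–(0.750326, -0.138, 0)  len=0.6707
  (v7,v1,v2) [-++] → (0.750326, -0.138, 0)–(0.0796745, -0.138, 1.72915)  len=1.8547

Chained into 1 loop(s):
  loop 1: 6 segments, perimeter = 5.3693
Total perimeter = 5.369


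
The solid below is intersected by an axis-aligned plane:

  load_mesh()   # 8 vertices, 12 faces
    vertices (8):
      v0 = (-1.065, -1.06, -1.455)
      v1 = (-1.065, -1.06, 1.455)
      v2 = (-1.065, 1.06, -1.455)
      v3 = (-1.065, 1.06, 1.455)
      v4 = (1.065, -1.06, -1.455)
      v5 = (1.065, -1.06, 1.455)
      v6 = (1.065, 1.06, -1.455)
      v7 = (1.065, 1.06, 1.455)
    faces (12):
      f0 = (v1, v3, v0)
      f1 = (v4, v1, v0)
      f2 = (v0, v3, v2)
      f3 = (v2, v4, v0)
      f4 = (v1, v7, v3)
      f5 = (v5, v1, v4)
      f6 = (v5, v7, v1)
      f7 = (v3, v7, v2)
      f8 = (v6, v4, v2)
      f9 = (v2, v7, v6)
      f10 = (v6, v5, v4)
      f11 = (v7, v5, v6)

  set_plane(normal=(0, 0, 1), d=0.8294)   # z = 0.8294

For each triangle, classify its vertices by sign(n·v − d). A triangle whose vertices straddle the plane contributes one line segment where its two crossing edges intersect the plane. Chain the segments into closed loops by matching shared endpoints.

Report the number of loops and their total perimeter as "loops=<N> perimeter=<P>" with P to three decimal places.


Straddling triangles (8 of 12):
  (v1,v3,v0) [++-] → (-1.065, 0.604236, 0.8294)–(-1.065, -1.06, 0.8294)  len=1.6642
  (v4,v1,v0) [-+-] → (-0.607087, -1.06, 0.8294)–(-1.065, -1.06, 0.8294)  len=0.4579
  (v0,v3,v2) [-+-] → (-1.065, 0.604236, 0.8294)–(-1.065, 1.06, 0.8294)  len=0.4558
  (v5,v1,v4) [++-] → (-0.607087, -1.06, 0.8294)–(1.065, -1.06, 0.8294)  len=1.6721
  (v3,v7,v2) [++-] → (0.607087, 1.06, 0.8294)–(-1.065, 1.06, 0.8294)  len=1.6721
  (v2,v7,v6) [-+-] → (0.607087, 1.06, 0.8294)–(1.065, 1.06, 0.8294)  len=0.4579
  (v6,v5,v4) [-+-] → (1.065, -0.604236, 0.8294)–(1.065, -1.06, 0.8294)  len=0.4558
  (v7,v5,v6) [++-] → (1.065, -0.604236, 0.8294)–(1.065, 1.06, 0.8294)  len=1.6642

Chained into 1 loop(s):
  loop 1: 8 segments, perimeter = 8.5000
Total perimeter = 8.500

loops=1 perimeter=8.500


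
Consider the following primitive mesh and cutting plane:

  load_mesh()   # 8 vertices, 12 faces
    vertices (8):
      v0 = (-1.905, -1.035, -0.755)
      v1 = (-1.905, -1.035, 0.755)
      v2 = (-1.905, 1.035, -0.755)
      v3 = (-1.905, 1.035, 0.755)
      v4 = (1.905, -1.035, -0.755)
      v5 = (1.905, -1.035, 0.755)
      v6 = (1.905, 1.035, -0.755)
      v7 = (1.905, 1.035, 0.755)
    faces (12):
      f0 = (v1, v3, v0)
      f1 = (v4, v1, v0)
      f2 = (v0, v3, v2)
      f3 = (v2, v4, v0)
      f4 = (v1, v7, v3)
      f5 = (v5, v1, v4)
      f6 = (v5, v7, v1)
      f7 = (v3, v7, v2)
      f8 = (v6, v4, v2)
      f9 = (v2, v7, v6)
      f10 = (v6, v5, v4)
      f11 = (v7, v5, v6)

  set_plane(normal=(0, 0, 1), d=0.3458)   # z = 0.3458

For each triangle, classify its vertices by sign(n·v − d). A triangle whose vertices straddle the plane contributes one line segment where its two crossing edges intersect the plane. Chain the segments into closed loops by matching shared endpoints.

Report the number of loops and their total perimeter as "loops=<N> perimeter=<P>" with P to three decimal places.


Straddling triangles (8 of 12):
  (v1,v3,v0) [++-] → (-1.905, 0.474044, 0.3458)–(-1.905, -1.035, 0.3458)  len=1.5090
  (v4,v1,v0) [-+-] → (-0.872515, -1.035, 0.3458)–(-1.905, -1.035, 0.3458)  len=1.0325
  (v0,v3,v2) [-+-] → (-1.905, 0.474044, 0.3458)–(-1.905, 1.035, 0.3458)  len=0.5610
  (v5,v1,v4) [++-] → (-0.872515, -1.035, 0.3458)–(1.905, -1.035, 0.3458)  len=2.7775
  (v3,v7,v2) [++-] → (0.872515, 1.035, 0.3458)–(-1.905, 1.035, 0.3458)  len=2.7775
  (v2,v7,v6) [-+-] → (0.872515, 1.035, 0.3458)–(1.905, 1.035, 0.3458)  len=1.0325
  (v6,v5,v4) [-+-] → (1.905, -0.474044, 0.3458)–(1.905, -1.035, 0.3458)  len=0.5610
  (v7,v5,v6) [++-] → (1.905, -0.474044, 0.3458)–(1.905, 1.035, 0.3458)  len=1.5090

Chained into 1 loop(s):
  loop 1: 8 segments, perimeter = 11.7600
Total perimeter = 11.760

loops=1 perimeter=11.760


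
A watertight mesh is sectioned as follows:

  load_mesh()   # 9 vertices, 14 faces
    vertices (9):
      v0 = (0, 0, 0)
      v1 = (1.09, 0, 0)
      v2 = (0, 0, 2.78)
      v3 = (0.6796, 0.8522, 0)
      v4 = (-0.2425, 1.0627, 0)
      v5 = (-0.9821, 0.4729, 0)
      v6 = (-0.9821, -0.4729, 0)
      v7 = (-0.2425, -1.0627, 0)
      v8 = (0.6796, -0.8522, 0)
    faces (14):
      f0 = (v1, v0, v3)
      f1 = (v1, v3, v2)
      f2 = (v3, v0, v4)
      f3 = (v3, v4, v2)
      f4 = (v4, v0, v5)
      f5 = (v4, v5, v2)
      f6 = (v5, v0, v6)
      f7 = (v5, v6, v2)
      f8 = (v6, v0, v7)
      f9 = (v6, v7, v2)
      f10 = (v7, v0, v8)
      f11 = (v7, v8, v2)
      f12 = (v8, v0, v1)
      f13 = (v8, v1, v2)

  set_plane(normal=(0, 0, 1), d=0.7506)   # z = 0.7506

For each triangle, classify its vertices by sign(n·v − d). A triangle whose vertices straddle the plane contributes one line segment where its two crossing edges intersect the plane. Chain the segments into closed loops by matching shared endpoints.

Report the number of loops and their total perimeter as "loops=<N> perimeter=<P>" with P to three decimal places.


loops=1 perimeter=4.833

Straddling triangles (7 of 14):
  (v1,v3,v2) [--+] → (0.496108, 0.622106, 0.7506)–(0.7957, 0, 0.7506)  len=0.6905
  (v3,v4,v2) [--+] → (-0.177025, 0.775771, 0.7506)–(0.496108, 0.622106, 0.7506)  len=0.6904
  (v4,v5,v2) [--+] → (-0.716933, 0.345217, 0.7506)–(-0.177025, 0.775771, 0.7506)  len=0.6906
  (v5,v6,v2) [--+] → (-0.716933, -0.345217, 0.7506)–(-0.716933, 0.345217, 0.7506)  len=0.6904
  (v6,v7,v2) [--+] → (-0.177025, -0.775771, 0.7506)–(-0.716933, -0.345217, 0.7506)  len=0.6906
  (v7,v8,v2) [--+] → (0.496108, -0.622106, 0.7506)–(-0.177025, -0.775771, 0.7506)  len=0.6904
  (v8,v1,v2) [--+] → (0.7957, 0, 0.7506)–(0.496108, -0.622106, 0.7506)  len=0.6905

Chained into 1 loop(s):
  loop 1: 7 segments, perimeter = 4.8334
Total perimeter = 4.833


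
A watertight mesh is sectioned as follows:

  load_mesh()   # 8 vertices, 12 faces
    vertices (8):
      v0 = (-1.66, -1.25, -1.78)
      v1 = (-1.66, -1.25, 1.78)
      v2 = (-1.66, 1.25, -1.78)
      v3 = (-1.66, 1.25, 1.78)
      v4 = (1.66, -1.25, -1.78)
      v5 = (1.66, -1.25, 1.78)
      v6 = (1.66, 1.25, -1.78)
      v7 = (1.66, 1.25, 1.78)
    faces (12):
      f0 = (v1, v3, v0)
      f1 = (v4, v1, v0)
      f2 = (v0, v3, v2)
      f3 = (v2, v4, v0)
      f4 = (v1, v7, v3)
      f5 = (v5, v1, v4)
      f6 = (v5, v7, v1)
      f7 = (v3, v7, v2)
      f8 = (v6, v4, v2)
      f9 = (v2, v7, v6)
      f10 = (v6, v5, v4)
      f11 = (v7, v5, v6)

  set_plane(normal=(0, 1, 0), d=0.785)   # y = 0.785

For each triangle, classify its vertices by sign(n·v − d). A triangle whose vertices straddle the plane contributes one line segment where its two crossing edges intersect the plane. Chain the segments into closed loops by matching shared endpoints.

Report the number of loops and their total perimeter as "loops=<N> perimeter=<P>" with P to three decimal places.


Straddling triangles (8 of 12):
  (v1,v3,v0) [-+-] → (-1.66, 0.785, 1.78)–(-1.66, 0.785, 1.11784)  len=0.6622
  (v0,v3,v2) [-++] → (-1.66, 0.785, 1.11784)–(-1.66, 0.785, -1.78)  len=2.8978
  (v2,v4,v0) [+--] → (-1.04248, 0.785, -1.78)–(-1.66, 0.785, -1.78)  len=0.6175
  (v1,v7,v3) [-++] → (1.04248, 0.785, 1.78)–(-1.66, 0.785, 1.78)  len=2.7025
  (v5,v7,v1) [-+-] → (1.66, 0.785, 1.78)–(1.04248, 0.785, 1.78)  len=0.6175
  (v6,v4,v2) [+-+] → (1.66, 0.785, -1.78)–(-1.04248, 0.785, -1.78)  len=2.7025
  (v6,v5,v4) [+--] → (1.66, 0.785, -1.11784)–(1.66, 0.785, -1.78)  len=0.6622
  (v7,v5,v6) [+-+] → (1.66, 0.785, 1.78)–(1.66, 0.785, -1.11784)  len=2.8978

Chained into 1 loop(s):
  loop 1: 8 segments, perimeter = 13.7600
Total perimeter = 13.760

loops=1 perimeter=13.760


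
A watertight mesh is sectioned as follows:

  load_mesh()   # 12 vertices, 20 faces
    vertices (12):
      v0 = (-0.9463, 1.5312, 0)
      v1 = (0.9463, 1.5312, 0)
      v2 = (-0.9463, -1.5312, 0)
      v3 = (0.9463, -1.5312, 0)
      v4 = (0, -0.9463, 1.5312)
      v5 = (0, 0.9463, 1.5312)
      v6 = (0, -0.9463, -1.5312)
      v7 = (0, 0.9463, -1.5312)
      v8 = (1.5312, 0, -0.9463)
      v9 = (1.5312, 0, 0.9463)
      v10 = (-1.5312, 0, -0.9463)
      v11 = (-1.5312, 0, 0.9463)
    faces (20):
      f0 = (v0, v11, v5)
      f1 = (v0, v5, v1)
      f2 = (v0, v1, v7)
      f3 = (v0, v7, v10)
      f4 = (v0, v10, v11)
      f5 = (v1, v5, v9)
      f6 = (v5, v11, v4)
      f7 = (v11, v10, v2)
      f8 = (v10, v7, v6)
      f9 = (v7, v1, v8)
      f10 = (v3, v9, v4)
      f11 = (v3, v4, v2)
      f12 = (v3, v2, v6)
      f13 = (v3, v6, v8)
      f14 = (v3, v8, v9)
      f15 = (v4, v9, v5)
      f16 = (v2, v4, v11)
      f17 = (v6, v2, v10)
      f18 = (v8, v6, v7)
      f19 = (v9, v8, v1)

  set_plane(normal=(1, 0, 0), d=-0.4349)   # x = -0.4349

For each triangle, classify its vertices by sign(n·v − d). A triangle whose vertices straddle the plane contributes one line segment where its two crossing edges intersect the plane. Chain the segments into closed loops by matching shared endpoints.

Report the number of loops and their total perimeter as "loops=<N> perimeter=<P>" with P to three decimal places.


loops=1 perimeter=9.294

Straddling triangles (10 of 20):
  (v0,v11,v5) [--+] → (-0.4349, 0.677527, 1.36507)–(-0.4349, 1.21511, 0.827492)  len=0.7603
  (v0,v5,v1) [-++] → (-0.4349, 1.21511, 0.827492)–(-0.4349, 1.5312, 0)  len=0.8858
  (v0,v1,v7) [-++] → (-0.4349, 1.5312, 0)–(-0.4349, 1.21511, -0.827492)  len=0.8858
  (v0,v7,v10) [-+-] → (-0.4349, 1.21511, -0.827492)–(-0.4349, 0.677527, -1.36507)  len=0.7603
  (v5,v11,v4) [+-+] → (-0.4349, 0.677527, 1.36507)–(-0.4349, -0.677527, 1.36507)  len=1.3551
  (v10,v7,v6) [-++] → (-0.4349, 0.677527, -1.36507)–(-0.4349, -0.677527, -1.36507)  len=1.3551
  (v3,v4,v2) [++-] → (-0.4349, -1.21511, 0.827492)–(-0.4349, -1.5312, 0)  len=0.8858
  (v3,v2,v6) [+-+] → (-0.4349, -1.5312, 0)–(-0.4349, -1.21511, -0.827492)  len=0.8858
  (v2,v4,v11) [-+-] → (-0.4349, -1.21511, 0.827492)–(-0.4349, -0.677527, 1.36507)  len=0.7603
  (v6,v2,v10) [+--] → (-0.4349, -1.21511, -0.827492)–(-0.4349, -0.677527, -1.36507)  len=0.7603

Chained into 1 loop(s):
  loop 1: 10 segments, perimeter = 9.2944
Total perimeter = 9.294


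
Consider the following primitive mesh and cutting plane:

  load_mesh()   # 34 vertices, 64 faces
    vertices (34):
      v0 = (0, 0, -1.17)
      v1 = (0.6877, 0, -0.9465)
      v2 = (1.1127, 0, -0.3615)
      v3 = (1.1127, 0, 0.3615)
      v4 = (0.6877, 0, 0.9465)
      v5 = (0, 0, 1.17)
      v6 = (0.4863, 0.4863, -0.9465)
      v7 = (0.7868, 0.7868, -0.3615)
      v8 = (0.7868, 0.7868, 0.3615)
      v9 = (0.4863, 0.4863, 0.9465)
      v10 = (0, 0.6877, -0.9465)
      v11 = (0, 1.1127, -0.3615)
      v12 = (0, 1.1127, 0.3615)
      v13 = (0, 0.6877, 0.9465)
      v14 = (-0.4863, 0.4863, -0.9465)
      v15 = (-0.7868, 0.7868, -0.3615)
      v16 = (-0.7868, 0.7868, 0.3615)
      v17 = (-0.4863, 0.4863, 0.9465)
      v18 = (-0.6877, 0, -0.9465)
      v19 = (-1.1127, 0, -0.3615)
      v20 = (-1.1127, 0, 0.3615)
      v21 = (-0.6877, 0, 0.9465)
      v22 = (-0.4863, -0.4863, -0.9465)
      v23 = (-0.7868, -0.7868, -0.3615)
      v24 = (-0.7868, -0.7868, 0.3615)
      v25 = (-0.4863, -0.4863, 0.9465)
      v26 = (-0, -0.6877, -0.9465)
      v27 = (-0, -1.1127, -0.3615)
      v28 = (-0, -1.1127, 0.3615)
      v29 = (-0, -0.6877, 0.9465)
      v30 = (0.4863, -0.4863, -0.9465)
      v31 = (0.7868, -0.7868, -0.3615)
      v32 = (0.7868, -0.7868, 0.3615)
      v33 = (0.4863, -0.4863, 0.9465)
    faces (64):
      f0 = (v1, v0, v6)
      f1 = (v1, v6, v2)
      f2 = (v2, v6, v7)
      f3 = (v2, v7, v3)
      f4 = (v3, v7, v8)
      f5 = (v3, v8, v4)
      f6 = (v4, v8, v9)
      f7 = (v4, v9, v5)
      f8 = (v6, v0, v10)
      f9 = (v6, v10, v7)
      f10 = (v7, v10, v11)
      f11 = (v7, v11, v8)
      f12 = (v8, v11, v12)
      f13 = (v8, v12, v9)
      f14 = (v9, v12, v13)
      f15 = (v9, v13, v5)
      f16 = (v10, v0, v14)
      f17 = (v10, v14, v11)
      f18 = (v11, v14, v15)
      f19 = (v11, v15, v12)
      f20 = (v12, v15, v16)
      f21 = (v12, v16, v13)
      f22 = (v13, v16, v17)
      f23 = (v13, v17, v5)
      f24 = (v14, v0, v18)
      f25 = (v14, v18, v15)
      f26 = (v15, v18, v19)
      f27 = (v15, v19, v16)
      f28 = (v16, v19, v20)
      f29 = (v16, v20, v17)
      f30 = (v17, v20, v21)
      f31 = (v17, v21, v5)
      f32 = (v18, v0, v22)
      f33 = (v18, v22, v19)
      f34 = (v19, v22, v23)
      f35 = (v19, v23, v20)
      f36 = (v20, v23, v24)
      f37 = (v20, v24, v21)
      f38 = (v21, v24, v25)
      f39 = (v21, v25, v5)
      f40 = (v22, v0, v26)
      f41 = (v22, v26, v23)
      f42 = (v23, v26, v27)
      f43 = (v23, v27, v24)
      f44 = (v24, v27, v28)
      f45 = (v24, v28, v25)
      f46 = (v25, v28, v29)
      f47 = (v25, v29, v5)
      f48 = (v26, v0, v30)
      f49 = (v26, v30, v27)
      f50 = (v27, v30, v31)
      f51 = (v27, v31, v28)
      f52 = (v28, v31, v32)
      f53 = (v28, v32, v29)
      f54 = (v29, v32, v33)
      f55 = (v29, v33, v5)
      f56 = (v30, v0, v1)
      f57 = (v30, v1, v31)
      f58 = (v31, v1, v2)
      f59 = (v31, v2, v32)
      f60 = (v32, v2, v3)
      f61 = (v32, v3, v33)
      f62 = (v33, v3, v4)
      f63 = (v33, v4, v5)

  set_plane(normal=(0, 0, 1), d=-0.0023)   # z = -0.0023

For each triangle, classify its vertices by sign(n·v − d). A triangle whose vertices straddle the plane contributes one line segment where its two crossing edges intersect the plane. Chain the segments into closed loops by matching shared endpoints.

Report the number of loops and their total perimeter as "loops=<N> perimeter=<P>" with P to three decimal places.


loops=1 perimeter=6.813

Straddling triangles (16 of 64):
  (v2,v7,v3) [--+] → (0.948713, 0.395903, -0.0023)–(1.1127, 0, -0.0023)  len=0.4285
  (v3,v7,v8) [+-+] → (0.948713, 0.395903, -0.0023)–(0.7868, 0.7868, -0.0023)  len=0.4231
  (v7,v11,v8) [--+] → (0.390897, 0.950787, -0.0023)–(0.7868, 0.7868, -0.0023)  len=0.4285
  (v8,v11,v12) [+-+] → (0.390897, 0.950787, -0.0023)–(0, 1.1127, -0.0023)  len=0.4231
  (v11,v15,v12) [--+] → (-0.395903, 0.948713, -0.0023)–(0, 1.1127, -0.0023)  len=0.4285
  (v12,v15,v16) [+-+] → (-0.395903, 0.948713, -0.0023)–(-0.7868, 0.7868, -0.0023)  len=0.4231
  (v15,v19,v16) [--+] → (-0.950787, 0.390897, -0.0023)–(-0.7868, 0.7868, -0.0023)  len=0.4285
  (v16,v19,v20) [+-+] → (-0.950787, 0.390897, -0.0023)–(-1.1127, 0, -0.0023)  len=0.4231
  (v19,v23,v20) [--+] → (-0.948713, -0.395903, -0.0023)–(-1.1127, 0, -0.0023)  len=0.4285
  (v20,v23,v24) [+-+] → (-0.948713, -0.395903, -0.0023)–(-0.7868, -0.7868, -0.0023)  len=0.4231
  (v23,v27,v24) [--+] → (-0.390897, -0.950787, -0.0023)–(-0.7868, -0.7868, -0.0023)  len=0.4285
  (v24,v27,v28) [+-+] → (-0.390897, -0.950787, -0.0023)–(0, -1.1127, -0.0023)  len=0.4231
  (v27,v31,v28) [--+] → (0.395903, -0.948713, -0.0023)–(0, -1.1127, -0.0023)  len=0.4285
  (v28,v31,v32) [+-+] → (0.395903, -0.948713, -0.0023)–(0.7868, -0.7868, -0.0023)  len=0.4231
  (v31,v2,v32) [--+] → (0.950787, -0.390897, -0.0023)–(0.7868, -0.7868, -0.0023)  len=0.4285
  (v32,v2,v3) [+-+] → (0.950787, -0.390897, -0.0023)–(1.1127, 0, -0.0023)  len=0.4231

Chained into 1 loop(s):
  loop 1: 16 segments, perimeter = 6.8130
Total perimeter = 6.813


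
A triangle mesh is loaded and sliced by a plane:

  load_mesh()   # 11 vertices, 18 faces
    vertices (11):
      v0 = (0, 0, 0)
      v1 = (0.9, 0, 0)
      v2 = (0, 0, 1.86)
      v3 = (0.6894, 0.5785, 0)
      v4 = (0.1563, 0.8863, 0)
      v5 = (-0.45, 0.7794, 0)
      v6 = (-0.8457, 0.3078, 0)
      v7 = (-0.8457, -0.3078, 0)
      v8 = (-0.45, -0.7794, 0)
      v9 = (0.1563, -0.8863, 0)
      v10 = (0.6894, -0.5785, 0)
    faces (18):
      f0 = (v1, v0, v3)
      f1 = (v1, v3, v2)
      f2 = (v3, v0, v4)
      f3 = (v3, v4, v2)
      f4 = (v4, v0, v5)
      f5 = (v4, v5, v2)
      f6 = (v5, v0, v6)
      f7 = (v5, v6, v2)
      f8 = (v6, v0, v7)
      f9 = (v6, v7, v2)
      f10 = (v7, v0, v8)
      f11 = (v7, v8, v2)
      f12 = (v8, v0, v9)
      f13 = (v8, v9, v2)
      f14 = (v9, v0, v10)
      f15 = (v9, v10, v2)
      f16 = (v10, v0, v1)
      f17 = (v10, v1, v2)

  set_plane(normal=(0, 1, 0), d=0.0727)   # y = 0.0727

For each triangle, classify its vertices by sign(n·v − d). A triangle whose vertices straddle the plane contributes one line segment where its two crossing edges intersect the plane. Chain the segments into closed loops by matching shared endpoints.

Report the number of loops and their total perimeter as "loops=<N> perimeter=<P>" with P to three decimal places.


loops=1 perimeter=5.564

Straddling triangles (10 of 18):
  (v1,v0,v3) [--+] → (0.0866368, 0.0727, 0)–(0.873534, 0.0727, 0)  len=0.7869
  (v1,v3,v2) [-+-] → (0.873534, 0.0727, 0)–(0.0866368, 0.0727, 1.62625)  len=1.8066
  (v3,v0,v4) [+-+] → (0.0866368, 0.0727, 0)–(0.0128207, 0.0727, 0)  len=0.0738
  (v3,v4,v2) [++-] → (0.0128207, 0.0727, 1.70743)–(0.0866368, 0.0727, 1.62625)  len=0.1097
  (v4,v0,v5) [+-+] → (0.0128207, 0.0727, 0)–(-0.0419746, 0.0727, 0)  len=0.0548
  (v4,v5,v2) [++-] → (-0.0419746, 0.0727, 1.68651)–(0.0128207, 0.0727, 1.70743)  len=0.0587
  (v5,v0,v6) [+-+] → (-0.0419746, 0.0727, 0)–(-0.199748, 0.0727, 0)  len=0.1578
  (v5,v6,v2) [++-] → (-0.199748, 0.0727, 1.42068)–(-0.0419746, 0.0727, 1.68651)  len=0.3091
  (v6,v0,v7) [+--] → (-0.199748, 0.0727, 0)–(-0.8457, 0.0727, 0)  len=0.6460
  (v6,v7,v2) [+--] → (-0.8457, 0.0727, 0)–(-0.199748, 0.0727, 1.42068)  len=1.5606

Chained into 1 loop(s):
  loop 1: 10 segments, perimeter = 5.5640
Total perimeter = 5.564


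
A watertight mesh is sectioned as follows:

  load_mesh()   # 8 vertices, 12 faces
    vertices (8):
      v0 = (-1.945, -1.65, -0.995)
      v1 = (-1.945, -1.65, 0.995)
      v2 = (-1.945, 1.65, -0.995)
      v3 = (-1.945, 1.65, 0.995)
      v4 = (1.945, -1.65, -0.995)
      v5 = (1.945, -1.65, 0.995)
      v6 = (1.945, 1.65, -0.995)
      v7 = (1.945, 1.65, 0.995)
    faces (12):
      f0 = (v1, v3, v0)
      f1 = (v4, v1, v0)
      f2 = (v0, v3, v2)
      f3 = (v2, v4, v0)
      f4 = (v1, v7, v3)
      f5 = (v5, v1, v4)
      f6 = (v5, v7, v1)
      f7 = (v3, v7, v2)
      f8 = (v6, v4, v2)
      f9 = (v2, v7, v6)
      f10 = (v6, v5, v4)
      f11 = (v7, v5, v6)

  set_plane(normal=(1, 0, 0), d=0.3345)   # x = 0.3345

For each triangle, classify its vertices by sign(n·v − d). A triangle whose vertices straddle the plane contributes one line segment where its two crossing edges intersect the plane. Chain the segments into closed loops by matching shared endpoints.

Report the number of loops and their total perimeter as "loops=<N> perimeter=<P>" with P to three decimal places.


Straddling triangles (8 of 12):
  (v4,v1,v0) [+--] → (0.3345, -1.65, -0.17112)–(0.3345, -1.65, -0.995)  len=0.8239
  (v2,v4,v0) [-+-] → (0.3345, -0.283766, -0.995)–(0.3345, -1.65, -0.995)  len=1.3662
  (v1,v7,v3) [-+-] → (0.3345, 0.283766, 0.995)–(0.3345, 1.65, 0.995)  len=1.3662
  (v5,v1,v4) [+-+] → (0.3345, -1.65, 0.995)–(0.3345, -1.65, -0.17112)  len=1.1661
  (v5,v7,v1) [++-] → (0.3345, 0.283766, 0.995)–(0.3345, -1.65, 0.995)  len=1.9338
  (v3,v7,v2) [-+-] → (0.3345, 1.65, 0.995)–(0.3345, 1.65, 0.17112)  len=0.8239
  (v6,v4,v2) [++-] → (0.3345, -0.283766, -0.995)–(0.3345, 1.65, -0.995)  len=1.9338
  (v2,v7,v6) [-++] → (0.3345, 1.65, 0.17112)–(0.3345, 1.65, -0.995)  len=1.1661

Chained into 1 loop(s):
  loop 1: 8 segments, perimeter = 10.5800
Total perimeter = 10.580

loops=1 perimeter=10.580


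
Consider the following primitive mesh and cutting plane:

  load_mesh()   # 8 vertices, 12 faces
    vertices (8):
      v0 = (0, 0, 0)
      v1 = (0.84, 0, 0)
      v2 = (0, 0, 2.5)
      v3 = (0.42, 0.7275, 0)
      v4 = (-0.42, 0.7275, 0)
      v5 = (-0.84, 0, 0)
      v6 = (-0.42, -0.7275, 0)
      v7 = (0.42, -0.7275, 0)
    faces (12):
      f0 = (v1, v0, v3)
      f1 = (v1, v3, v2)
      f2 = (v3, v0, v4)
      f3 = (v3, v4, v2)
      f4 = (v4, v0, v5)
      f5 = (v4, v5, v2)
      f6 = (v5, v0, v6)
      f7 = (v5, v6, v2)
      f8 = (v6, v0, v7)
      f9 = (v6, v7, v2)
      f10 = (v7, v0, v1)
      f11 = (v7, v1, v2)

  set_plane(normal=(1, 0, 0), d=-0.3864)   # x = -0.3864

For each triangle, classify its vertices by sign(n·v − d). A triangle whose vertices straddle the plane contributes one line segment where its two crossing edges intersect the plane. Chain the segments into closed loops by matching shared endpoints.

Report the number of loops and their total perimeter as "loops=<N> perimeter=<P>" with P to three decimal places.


loops=1 perimeter=4.533

Straddling triangles (8 of 12):
  (v3,v0,v4) [++-] → (-0.3864, 0.6693, 0)–(-0.3864, 0.7275, 0)  len=0.0582
  (v3,v4,v2) [+-+] → (-0.3864, 0.7275, 0)–(-0.3864, 0.6693, 0.2)  len=0.2083
  (v4,v0,v5) [-+-] → (-0.3864, 0.6693, 0)–(-0.3864, 0, 0)  len=0.6693
  (v4,v5,v2) [--+] → (-0.3864, 0, 1.35)–(-0.3864, 0.6693, 0.2)  len=1.3306
  (v5,v0,v6) [-+-] → (-0.3864, 0, 0)–(-0.3864, -0.6693, 0)  len=0.6693
  (v5,v6,v2) [--+] → (-0.3864, -0.6693, 0.2)–(-0.3864, 0, 1.35)  len=1.3306
  (v6,v0,v7) [-++] → (-0.3864, -0.6693, 0)–(-0.3864, -0.7275, 0)  len=0.0582
  (v6,v7,v2) [-++] → (-0.3864, -0.7275, 0)–(-0.3864, -0.6693, 0.2)  len=0.2083

Chained into 1 loop(s):
  loop 1: 8 segments, perimeter = 4.5328
Total perimeter = 4.533


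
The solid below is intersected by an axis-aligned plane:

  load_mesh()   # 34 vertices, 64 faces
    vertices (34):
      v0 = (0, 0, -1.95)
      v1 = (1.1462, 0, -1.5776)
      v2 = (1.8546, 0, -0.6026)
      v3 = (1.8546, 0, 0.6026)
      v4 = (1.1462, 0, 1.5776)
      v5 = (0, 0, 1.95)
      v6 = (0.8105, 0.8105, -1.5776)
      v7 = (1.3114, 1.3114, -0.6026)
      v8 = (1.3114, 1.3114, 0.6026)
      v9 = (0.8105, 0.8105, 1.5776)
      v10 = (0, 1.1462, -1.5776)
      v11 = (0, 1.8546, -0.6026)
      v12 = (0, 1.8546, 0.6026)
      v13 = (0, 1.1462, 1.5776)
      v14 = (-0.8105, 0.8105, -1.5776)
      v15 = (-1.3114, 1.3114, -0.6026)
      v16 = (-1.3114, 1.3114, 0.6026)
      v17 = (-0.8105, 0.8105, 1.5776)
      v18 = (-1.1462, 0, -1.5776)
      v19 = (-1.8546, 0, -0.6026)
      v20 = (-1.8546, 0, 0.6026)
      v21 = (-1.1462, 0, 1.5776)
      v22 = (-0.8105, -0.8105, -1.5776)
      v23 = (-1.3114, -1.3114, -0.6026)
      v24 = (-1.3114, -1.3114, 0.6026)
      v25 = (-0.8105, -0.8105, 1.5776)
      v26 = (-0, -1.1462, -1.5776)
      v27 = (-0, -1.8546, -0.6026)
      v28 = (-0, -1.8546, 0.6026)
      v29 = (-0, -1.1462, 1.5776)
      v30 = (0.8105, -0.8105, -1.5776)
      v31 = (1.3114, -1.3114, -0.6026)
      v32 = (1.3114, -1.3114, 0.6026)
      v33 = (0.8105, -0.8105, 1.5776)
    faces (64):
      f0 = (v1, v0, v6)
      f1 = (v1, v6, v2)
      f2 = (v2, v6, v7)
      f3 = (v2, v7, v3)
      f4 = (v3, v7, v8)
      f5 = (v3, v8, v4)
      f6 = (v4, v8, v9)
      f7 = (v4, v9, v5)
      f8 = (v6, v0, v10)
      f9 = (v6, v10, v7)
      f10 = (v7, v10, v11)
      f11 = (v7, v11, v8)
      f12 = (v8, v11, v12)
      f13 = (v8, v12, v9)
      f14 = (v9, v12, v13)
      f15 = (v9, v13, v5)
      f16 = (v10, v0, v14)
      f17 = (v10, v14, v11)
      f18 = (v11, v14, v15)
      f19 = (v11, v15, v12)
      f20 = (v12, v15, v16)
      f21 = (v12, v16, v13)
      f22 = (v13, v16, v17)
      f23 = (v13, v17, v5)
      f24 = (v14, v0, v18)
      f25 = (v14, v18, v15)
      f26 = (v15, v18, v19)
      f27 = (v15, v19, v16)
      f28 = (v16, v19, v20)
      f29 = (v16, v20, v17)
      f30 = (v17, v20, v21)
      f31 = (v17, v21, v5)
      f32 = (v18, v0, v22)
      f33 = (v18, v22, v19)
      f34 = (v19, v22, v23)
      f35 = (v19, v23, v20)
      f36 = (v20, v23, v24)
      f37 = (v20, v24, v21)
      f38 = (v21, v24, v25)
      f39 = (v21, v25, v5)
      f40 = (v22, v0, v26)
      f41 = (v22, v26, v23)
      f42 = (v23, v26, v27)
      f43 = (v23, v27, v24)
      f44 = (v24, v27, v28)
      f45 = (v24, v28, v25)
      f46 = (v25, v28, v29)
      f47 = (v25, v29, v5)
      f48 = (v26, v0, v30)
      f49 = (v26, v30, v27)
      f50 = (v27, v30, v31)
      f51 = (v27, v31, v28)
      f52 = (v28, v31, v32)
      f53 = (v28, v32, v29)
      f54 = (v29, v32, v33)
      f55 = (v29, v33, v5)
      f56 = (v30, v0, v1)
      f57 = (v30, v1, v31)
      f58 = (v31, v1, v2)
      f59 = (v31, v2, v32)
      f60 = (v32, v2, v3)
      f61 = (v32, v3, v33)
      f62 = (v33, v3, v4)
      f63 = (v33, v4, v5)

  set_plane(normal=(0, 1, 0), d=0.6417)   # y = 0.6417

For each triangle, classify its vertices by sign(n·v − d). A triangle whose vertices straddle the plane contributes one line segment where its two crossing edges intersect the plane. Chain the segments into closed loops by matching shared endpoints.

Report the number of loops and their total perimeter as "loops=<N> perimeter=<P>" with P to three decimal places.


loops=1 perimeter=10.825

Straddling triangles (20 of 64):
  (v1,v0,v6) [--+] → (0.6417, 0.6417, -1.65516)–(0.880415, 0.6417, -1.5776)  len=0.2510
  (v1,v6,v2) [-+-] → (0.880415, 0.6417, -1.5776)–(1.02795, 0.6417, -1.37454)  len=0.2510
  (v2,v6,v7) [-++] → (1.02795, 0.6417, -1.37454)–(1.5888, 0.6417, -0.6026)  len=0.9542
  (v2,v7,v3) [-+-] → (1.5888, 0.6417, -0.6026)–(1.5888, 0.6417, 0.0128662)  len=0.6155
  (v3,v7,v8) [-++] → (1.5888, 0.6417, 0.0128662)–(1.5888, 0.6417, 0.6026)  len=0.5897
  (v3,v8,v4) [-+-] → (1.5888, 0.6417, 0.6026)–(1.22704, 0.6417, 1.10051)  len=0.6155
  (v4,v8,v9) [-++] → (1.22704, 0.6417, 1.10051)–(0.880415, 0.6417, 1.5776)  len=0.5897
  (v4,v9,v5) [-+-] → (0.880415, 0.6417, 1.5776)–(0.6417, 0.6417, 1.65516)  len=0.2510
  (v6,v0,v10) [+-+] → (0.6417, 0.6417, -1.65516)–(0, 0.6417, -1.74151)  len=0.6475
  (v9,v13,v5) [++-] → (0, 0.6417, 1.74151)–(0.6417, 0.6417, 1.65516)  len=0.6475
  (v10,v0,v14) [+-+] → (0, 0.6417, -1.74151)–(-0.6417, 0.6417, -1.65516)  len=0.6475
  (v13,v17,v5) [++-] → (-0.6417, 0.6417, 1.65516)–(0, 0.6417, 1.74151)  len=0.6475
  (v14,v0,v18) [+--] → (-0.6417, 0.6417, -1.65516)–(-0.880415, 0.6417, -1.5776)  len=0.2510
  (v14,v18,v15) [+-+] → (-0.880415, 0.6417, -1.5776)–(-1.22704, 0.6417, -1.10051)  len=0.5897
  (v15,v18,v19) [+--] → (-1.22704, 0.6417, -1.10051)–(-1.5888, 0.6417, -0.6026)  len=0.6155
  (v15,v19,v16) [+-+] → (-1.5888, 0.6417, -0.6026)–(-1.5888, 0.6417, -0.0128662)  len=0.5897
  (v16,v19,v20) [+--] → (-1.5888, 0.6417, -0.0128662)–(-1.5888, 0.6417, 0.6026)  len=0.6155
  (v16,v20,v17) [+-+] → (-1.5888, 0.6417, 0.6026)–(-1.02795, 0.6417, 1.37454)  len=0.9542
  (v17,v20,v21) [+--] → (-1.02795, 0.6417, 1.37454)–(-0.880415, 0.6417, 1.5776)  len=0.2510
  (v17,v21,v5) [+--] → (-0.880415, 0.6417, 1.5776)–(-0.6417, 0.6417, 1.65516)  len=0.2510

Chained into 1 loop(s):
  loop 1: 20 segments, perimeter = 10.8250
Total perimeter = 10.825


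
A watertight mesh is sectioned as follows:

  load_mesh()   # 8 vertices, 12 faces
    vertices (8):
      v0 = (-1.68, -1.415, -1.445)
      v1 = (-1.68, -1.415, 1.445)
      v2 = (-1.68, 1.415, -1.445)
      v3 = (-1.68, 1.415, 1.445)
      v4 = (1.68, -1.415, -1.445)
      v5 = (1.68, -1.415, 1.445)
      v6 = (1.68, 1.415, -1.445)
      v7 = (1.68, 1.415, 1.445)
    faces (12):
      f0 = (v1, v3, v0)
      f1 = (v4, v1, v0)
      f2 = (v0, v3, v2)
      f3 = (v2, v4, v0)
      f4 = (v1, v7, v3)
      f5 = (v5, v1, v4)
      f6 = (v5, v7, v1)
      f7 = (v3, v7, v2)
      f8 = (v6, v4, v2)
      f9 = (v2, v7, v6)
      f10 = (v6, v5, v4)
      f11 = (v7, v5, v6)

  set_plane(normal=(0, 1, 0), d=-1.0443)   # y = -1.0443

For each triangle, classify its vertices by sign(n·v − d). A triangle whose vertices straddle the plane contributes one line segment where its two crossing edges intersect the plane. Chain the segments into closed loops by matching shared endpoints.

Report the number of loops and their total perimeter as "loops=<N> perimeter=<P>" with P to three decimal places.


Straddling triangles (8 of 12):
  (v1,v3,v0) [-+-] → (-1.68, -1.0443, 1.445)–(-1.68, -1.0443, -1.06644)  len=2.5114
  (v0,v3,v2) [-++] → (-1.68, -1.0443, -1.06644)–(-1.68, -1.0443, -1.445)  len=0.3786
  (v2,v4,v0) [+--] → (1.23988, -1.0443, -1.445)–(-1.68, -1.0443, -1.445)  len=2.9199
  (v1,v7,v3) [-++] → (-1.23988, -1.0443, 1.445)–(-1.68, -1.0443, 1.445)  len=0.4401
  (v5,v7,v1) [-+-] → (1.68, -1.0443, 1.445)–(-1.23988, -1.0443, 1.445)  len=2.9199
  (v6,v4,v2) [+-+] → (1.68, -1.0443, -1.445)–(1.23988, -1.0443, -1.445)  len=0.4401
  (v6,v5,v4) [+--] → (1.68, -1.0443, 1.06644)–(1.68, -1.0443, -1.445)  len=2.5114
  (v7,v5,v6) [+-+] → (1.68, -1.0443, 1.445)–(1.68, -1.0443, 1.06644)  len=0.3786

Chained into 1 loop(s):
  loop 1: 8 segments, perimeter = 12.5000
Total perimeter = 12.500

loops=1 perimeter=12.500


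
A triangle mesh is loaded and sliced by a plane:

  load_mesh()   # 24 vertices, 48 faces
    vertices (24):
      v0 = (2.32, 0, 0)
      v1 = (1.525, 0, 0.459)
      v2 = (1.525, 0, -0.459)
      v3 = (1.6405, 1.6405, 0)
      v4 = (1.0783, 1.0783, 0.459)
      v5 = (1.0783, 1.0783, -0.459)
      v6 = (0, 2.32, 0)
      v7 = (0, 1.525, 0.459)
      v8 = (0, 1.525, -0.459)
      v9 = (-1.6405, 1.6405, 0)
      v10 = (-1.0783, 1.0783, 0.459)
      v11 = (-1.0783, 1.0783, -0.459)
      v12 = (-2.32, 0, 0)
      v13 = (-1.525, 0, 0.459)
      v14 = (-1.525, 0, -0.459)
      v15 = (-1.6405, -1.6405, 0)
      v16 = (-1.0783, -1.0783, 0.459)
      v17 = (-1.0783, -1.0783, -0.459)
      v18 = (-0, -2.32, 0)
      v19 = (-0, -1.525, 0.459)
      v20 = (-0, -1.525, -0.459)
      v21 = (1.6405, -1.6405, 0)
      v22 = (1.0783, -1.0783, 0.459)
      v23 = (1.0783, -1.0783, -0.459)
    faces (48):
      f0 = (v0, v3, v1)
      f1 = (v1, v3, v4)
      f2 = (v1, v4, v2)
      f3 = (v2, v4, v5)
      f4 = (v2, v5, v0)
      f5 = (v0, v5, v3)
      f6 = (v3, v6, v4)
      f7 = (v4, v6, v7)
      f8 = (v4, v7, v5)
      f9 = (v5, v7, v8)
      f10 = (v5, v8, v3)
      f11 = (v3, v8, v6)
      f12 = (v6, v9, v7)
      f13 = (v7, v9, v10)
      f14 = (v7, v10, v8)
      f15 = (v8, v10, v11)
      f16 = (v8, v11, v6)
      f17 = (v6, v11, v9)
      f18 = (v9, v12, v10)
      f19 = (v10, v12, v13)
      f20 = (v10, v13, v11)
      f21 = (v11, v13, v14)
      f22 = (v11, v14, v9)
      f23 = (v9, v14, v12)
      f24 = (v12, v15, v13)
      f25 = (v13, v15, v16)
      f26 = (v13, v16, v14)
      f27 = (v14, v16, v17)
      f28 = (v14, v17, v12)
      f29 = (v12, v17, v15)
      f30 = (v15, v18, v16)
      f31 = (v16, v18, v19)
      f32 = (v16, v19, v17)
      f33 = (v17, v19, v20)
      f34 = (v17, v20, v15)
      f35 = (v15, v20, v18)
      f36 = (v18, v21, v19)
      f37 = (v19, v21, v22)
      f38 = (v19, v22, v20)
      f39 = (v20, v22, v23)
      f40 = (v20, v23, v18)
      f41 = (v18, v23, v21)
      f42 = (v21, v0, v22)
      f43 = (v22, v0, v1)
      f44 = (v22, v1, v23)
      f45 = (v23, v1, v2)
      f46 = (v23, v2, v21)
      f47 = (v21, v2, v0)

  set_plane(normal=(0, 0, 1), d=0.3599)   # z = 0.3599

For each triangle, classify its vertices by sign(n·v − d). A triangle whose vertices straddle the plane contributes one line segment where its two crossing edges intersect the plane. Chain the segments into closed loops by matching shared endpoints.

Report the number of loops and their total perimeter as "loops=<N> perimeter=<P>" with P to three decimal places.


loops=2 perimeter=19.726

Straddling triangles (32 of 48):
  (v0,v3,v1) [--+] → (1.54994, 0.354191, 0.3599)–(1.69664, 0, 0.3599)  len=0.3834
  (v1,v3,v4) [+-+] → (1.54994, 0.354191, 0.3599)–(1.19968, 1.19968, 0.3599)  len=0.9152
  (v1,v4,v2) [++-] → (1.12652, 0.961895, 0.3599)–(1.525, 0, 0.3599)  len=1.0412
  (v2,v4,v5) [-+-] → (1.12652, 0.961895, 0.3599)–(1.0783, 1.0783, 0.3599)  len=0.1260
  (v3,v6,v4) [--+] → (0.845491, 1.34639, 0.3599)–(1.19968, 1.19968, 0.3599)  len=0.3834
  (v4,v6,v7) [+-+] → (0.845491, 1.34639, 0.3599)–(0, 1.69664, 0.3599)  len=0.9152
  (v4,v7,v5) [++-] → (0.116405, 1.47678, 0.3599)–(1.0783, 1.0783, 0.3599)  len=1.0412
  (v5,v7,v8) [-+-] → (0.116405, 1.47678, 0.3599)–(0, 1.525, 0.3599)  len=0.1260
  (v6,v9,v7) [--+] → (-0.354191, 1.54994, 0.3599)–(0, 1.69664, 0.3599)  len=0.3834
  (v7,v9,v10) [+-+] → (-0.354191, 1.54994, 0.3599)–(-1.19968, 1.19968, 0.3599)  len=0.9152
  (v7,v10,v8) [++-] → (-0.961895, 1.12652, 0.3599)–(0, 1.525, 0.3599)  len=1.0412
  (v8,v10,v11) [-+-] → (-0.961895, 1.12652, 0.3599)–(-1.0783, 1.0783, 0.3599)  len=0.1260
  (v9,v12,v10) [--+] → (-1.34639, 0.845491, 0.3599)–(-1.19968, 1.19968, 0.3599)  len=0.3834
  (v10,v12,v13) [+-+] → (-1.34639, 0.845491, 0.3599)–(-1.69664, 0, 0.3599)  len=0.9152
  (v10,v13,v11) [++-] → (-1.47678, 0.116405, 0.3599)–(-1.0783, 1.0783, 0.3599)  len=1.0412
  (v11,v13,v14) [-+-] → (-1.47678, 0.116405, 0.3599)–(-1.525, 0, 0.3599)  len=0.1260
  (v12,v15,v13) [--+] → (-1.54994, -0.354191, 0.3599)–(-1.69664, 0, 0.3599)  len=0.3834
  (v13,v15,v16) [+-+] → (-1.54994, -0.354191, 0.3599)–(-1.19968, -1.19968, 0.3599)  len=0.9152
  (v13,v16,v14) [++-] → (-1.12652, -0.961895, 0.3599)–(-1.525, 0, 0.3599)  len=1.0412
  (v14,v16,v17) [-+-] → (-1.12652, -0.961895, 0.3599)–(-1.0783, -1.0783, 0.3599)  len=0.1260
  (v15,v18,v16) [--+] → (-0.845491, -1.34639, 0.3599)–(-1.19968, -1.19968, 0.3599)  len=0.3834
  (v16,v18,v19) [+-+] → (-0.845491, -1.34639, 0.3599)–(0, -1.69664, 0.3599)  len=0.9152
  (v16,v19,v17) [++-] → (-0.116405, -1.47678, 0.3599)–(-1.0783, -1.0783, 0.3599)  len=1.0412
  (v17,v19,v20) [-+-] → (-0.116405, -1.47678, 0.3599)–(0, -1.525, 0.3599)  len=0.1260
  (v18,v21,v19) [--+] → (0.354191, -1.54994, 0.3599)–(0, -1.69664, 0.3599)  len=0.3834
  (v19,v21,v22) [+-+] → (0.354191, -1.54994, 0.3599)–(1.19968, -1.19968, 0.3599)  len=0.9152
  (v19,v22,v20) [++-] → (0.961895, -1.12652, 0.3599)–(0, -1.525, 0.3599)  len=1.0412
  (v20,v22,v23) [-+-] → (0.961895, -1.12652, 0.3599)–(1.0783, -1.0783, 0.3599)  len=0.1260
  (v21,v0,v22) [--+] → (1.34639, -0.845491, 0.3599)–(1.19968, -1.19968, 0.3599)  len=0.3834
  (v22,v0,v1) [+-+] → (1.34639, -0.845491, 0.3599)–(1.69664, 0, 0.3599)  len=0.9152
  (v22,v1,v23) [++-] → (1.47678, -0.116405, 0.3599)–(1.0783, -1.0783, 0.3599)  len=1.0412
  (v23,v1,v2) [-+-] → (1.47678, -0.116405, 0.3599)–(1.525, 0, 0.3599)  len=0.1260

Chained into 2 loop(s):
  loop 1: 16 segments, perimeter = 10.3883
  loop 2: 16 segments, perimeter = 9.3373
Total perimeter = 19.726
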